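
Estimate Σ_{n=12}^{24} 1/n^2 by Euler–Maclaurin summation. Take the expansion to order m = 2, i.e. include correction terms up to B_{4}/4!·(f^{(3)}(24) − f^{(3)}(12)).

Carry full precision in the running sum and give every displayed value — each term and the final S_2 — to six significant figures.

S_2 ≈ 0.0460912

∫_12^24 1/x^2 dx evaluates to 0.0416667.
Boundary: ½(f(12) + f(24)) = ½(0.00694444 + 0.00173611) = 0.00434028.
Running total after boundary: 0.0460069.
Correction k=1: B_{2}/2! · (f^{(1)}(24) − f^{(1)}(12)) = 1/12 · (-0.000144676 − (-0.00115741)) = 8.43943e-05.
Partial sum through k=1: 0.0460913.
Correction k=2: B_{4}/4! · (f^{(3)}(24) − f^{(3)}(12)) = −1/720 · (-3.01408e-06 − (-9.64506e-05)) = -1.29773e-07.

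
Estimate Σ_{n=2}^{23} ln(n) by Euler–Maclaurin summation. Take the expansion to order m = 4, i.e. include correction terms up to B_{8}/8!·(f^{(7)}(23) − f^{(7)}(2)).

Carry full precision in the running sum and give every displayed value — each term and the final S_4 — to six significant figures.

The integral term ∫_2^23 ln(x) dx = 49.7301.
Endpoint term: (f(2) + f(23))/2 = (0.693147 + 3.13549)/2 = 1.91432.
So far: 51.6444.
Correction k=1: B_{2}/2! · (f^{(1)}(23) − f^{(1)}(2)) = 1/12 · (0.0434783 − 0.500000) = -0.0380435.
After k=1: 51.6063.
Correction k=2: B_{4}/4! · (f^{(3)}(23) − f^{(3)}(2)) = −1/720 · (0.000164379 − 0.250000) = 0.000346994.
After k=2: 51.6067.
Correction k=3: B_{6}/6! · (f^{(5)}(23) − f^{(5)}(2)) = 1/30240 · (3.72883e-06 − 0.750000) = -2.48015e-05.
After k=3: 51.6067.
Correction k=4: B_{8}/8! · (f^{(7)}(23) − f^{(7)}(2)) = −1/1209600 · (2.11465e-07 − 5.62500) = 4.65030e-06.

S_4 ≈ 51.6067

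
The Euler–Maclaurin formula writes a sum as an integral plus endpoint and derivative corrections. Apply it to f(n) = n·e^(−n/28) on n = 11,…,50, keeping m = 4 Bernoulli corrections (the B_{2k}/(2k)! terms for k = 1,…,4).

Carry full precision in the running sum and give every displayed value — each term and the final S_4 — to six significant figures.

S_4 ≈ 378.890

The integral term ∫_11^50 x·e^(−x/28) dx = 371.030.
½[f(11) + f(50)] = ½[7.42638 + 8.38386] = 7.90512.
Running total after boundary: 378.935.
k=1: B_{2}/(2)! × [f^{(1)}(50) − f^{(1)}(11)] = 1/12 × (-0.131746 − 0.409897) = -0.0451370.
Partial sum through k=1: 378.890.
k=2: B_{4}/(4)! × [f^{(3)}(50) − f^{(3)}(11)] = −1/720 × (0.000259704 − 0.00224509) = 2.75748e-06.
Partial sum through k=2: 378.890.
k=3: B_{6}/(6)! × [f^{(5)}(50) − f^{(5)}(11)] = 1/30240 × (8.76852e-07 − 5.06039e-06) = -1.38344e-10.
Partial sum through k=3: 378.890.
k=4: B_{8}/(8)! × [f^{(7)}(50) − f^{(7)}(11)] = −1/1209600 × (1.81435e-09 − 9.25656e-09) = 6.15263e-15.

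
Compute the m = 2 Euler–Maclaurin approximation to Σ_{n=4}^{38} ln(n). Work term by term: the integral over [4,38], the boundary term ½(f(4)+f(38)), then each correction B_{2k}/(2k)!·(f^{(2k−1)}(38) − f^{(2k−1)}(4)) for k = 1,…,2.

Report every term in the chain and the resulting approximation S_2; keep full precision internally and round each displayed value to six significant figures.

S_2 ≈ 101.176

Integral: ∫_4^38 ln(x) dx = 98.6831.
½[f(4) + f(38)] = ½[1.38629 + 3.63759] = 2.51194.
Running total after boundary: 101.195.
k=1: B_{2}/(2)! × [f^{(1)}(38) − f^{(1)}(4)] = 1/12 × (0.0263158 − 0.250000) = -0.0186404.
Running total after k=1: 101.176.
k=2: B_{4}/(4)! × [f^{(3)}(38) − f^{(3)}(4)] = −1/720 × (3.64485e-05 − 0.0312500) = 4.33522e-05.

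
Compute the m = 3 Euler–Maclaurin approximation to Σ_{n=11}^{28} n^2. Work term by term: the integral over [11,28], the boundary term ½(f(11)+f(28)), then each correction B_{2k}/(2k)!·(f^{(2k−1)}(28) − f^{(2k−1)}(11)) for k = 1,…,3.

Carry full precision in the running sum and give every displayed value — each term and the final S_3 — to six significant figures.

Integral: ∫_11^28 x^2 dx = 6873.67.
Boundary: ½(f(11) + f(28)) = ½(121.000 + 784.000) = 452.500.
So far: 7326.17.
Correction k=1: B_{2}/2! · (f^{(1)}(28) − f^{(1)}(11)) = 1/12 · (56.0000 − 22.0000) = 2.83333.
After k=1: 7329.00.
Correction k=2: B_{4}/4! · (f^{(3)}(28) − f^{(3)}(11)) = −1/720 · (0.00000 − 0.00000) = 0.00000.
After k=2: 7329.00.
Correction k=3: B_{6}/6! · (f^{(5)}(28) − f^{(5)}(11)) = 1/30240 · (0.00000 − 0.00000) = 0.00000.

S_3 ≈ 7329.00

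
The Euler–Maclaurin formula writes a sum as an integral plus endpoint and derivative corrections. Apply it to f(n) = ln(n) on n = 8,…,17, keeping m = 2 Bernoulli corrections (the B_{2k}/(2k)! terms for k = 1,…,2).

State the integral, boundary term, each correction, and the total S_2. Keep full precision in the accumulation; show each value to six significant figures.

The integral term ∫_8^17 ln(x) dx = 22.5291.
Endpoint term: (f(8) + f(17))/2 = (2.07944 + 2.83321)/2 = 2.45633.
Integral + boundary = 24.9854.
k=1: B_{2}/(2)! × [f^{(1)}(17) − f^{(1)}(8)] = 1/12 × (0.0588235 − 0.125000) = -0.00551471.
Running total after k=1: 24.9799.
k=2: B_{4}/(4)! × [f^{(3)}(17) − f^{(3)}(8)] = −1/720 × (0.000407083 − 0.00390625) = 4.85995e-06.

S_2 ≈ 24.9799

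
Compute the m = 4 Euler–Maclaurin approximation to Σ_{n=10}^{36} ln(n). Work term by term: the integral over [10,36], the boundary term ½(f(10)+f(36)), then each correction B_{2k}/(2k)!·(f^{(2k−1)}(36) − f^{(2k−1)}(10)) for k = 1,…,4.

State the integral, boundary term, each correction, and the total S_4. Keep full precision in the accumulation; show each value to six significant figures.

∫_10^36 ln(x) dx evaluates to 79.9808.
Endpoint term: (f(10) + f(36))/2 = (2.30259 + 3.58352)/2 = 2.94305.
Integral + boundary = 82.9239.
Order-1 term: 1/12 · (0.0277778 − 0.100000) = -0.00601852.
Partial sum through k=1: 82.9179.
Order-2 term: −1/720 · (4.28669e-05 − 0.00200000) = 2.71824e-06.
Partial sum through k=2: 82.9179.
Order-3 term: 1/30240 · (3.96916e-07 − 0.000240000) = -7.92338e-09.
Partial sum through k=3: 82.9179.
Order-4 term: −1/1209600 · (9.18787e-09 − 7.20000e-05) = 5.95162e-11.

S_4 ≈ 82.9179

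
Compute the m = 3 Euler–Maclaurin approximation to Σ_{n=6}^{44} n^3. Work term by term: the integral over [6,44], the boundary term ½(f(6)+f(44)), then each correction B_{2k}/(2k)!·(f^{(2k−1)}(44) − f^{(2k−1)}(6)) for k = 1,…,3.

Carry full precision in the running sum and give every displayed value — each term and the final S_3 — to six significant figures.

Integral: ∫_6^44 x^3 dx = 936700.
½[f(6) + f(44)] = ½[216.000 + 85184.0] = 42700.0.
Running total after boundary: 979400.
k=1: B_{2}/(2)! × [f^{(1)}(44) − f^{(1)}(6)] = 1/12 × (5808.00 − 108.000) = 475.000.
Running total after k=1: 979875.
k=2: B_{4}/(4)! × [f^{(3)}(44) − f^{(3)}(6)] = −1/720 × (6.00000 − 6.00000) = 0.00000.
Running total after k=2: 979875.
k=3: B_{6}/(6)! × [f^{(5)}(44) − f^{(5)}(6)] = 1/30240 × (0.00000 − 0.00000) = 0.00000.

S_3 ≈ 979875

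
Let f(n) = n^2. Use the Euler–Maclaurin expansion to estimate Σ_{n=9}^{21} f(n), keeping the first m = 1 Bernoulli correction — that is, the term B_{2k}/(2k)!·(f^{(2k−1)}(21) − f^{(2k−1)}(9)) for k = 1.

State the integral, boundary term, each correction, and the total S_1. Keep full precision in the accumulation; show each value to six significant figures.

S_1 ≈ 3107.00

Integral: ∫_9^21 x^2 dx = 2844.00.
½[f(9) + f(21)] = ½[81.0000 + 441.000] = 261.000.
Integral + boundary = 3105.00.
k=1: B_{2}/(2)! × [f^{(1)}(21) − f^{(1)}(9)] = 1/12 × (42.0000 − 18.0000) = 2.00000.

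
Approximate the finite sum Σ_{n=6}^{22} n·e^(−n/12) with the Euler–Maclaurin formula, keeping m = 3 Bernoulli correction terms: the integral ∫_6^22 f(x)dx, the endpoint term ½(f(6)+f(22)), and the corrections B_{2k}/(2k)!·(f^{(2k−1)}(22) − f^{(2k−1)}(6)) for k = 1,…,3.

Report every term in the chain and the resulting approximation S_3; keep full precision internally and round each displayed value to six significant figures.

S_3 ≈ 69.3216

Integral: ∫_6^22 x·e^(−x/12) dx = 65.7797.
½[f(6) + f(22)] = ½[3.63918 + 3.51735] = 3.57827.
Integral + boundary = 69.3580.
Correction k=1: B_{2}/2! · (f^{(1)}(22) − f^{(1)}(6)) = 1/12 · (-0.133233 − 0.303265) = -0.0363749.
Running total after k=1: 69.3216.
Correction k=2: B_{4}/4! · (f^{(3)}(22) − f^{(3)}(6)) = −1/720 · (0.00129532 − 0.0105300) = 1.28260e-05.
Running total after k=2: 69.3216.
Correction k=3: B_{6}/6! · (f^{(5)}(22) − f^{(5)}(6)) = 1/30240 · (2.44158e-05 − 0.000131626) = -3.54530e-09.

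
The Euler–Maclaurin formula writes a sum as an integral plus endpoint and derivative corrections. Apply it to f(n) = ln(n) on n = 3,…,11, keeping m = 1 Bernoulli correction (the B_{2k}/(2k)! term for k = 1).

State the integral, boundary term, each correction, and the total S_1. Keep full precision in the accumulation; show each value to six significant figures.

S_1 ≈ 16.8091

Integral: ∫_3^11 ln(x) dx = 15.0810.
Endpoint term: (f(3) + f(11))/2 = (1.09861 + 2.39790)/2 = 1.74825.
Running total after boundary: 16.8293.
k=1: B_{2}/(2)! × [f^{(1)}(11) − f^{(1)}(3)] = 1/12 × (0.0909091 − 0.333333) = -0.0202020.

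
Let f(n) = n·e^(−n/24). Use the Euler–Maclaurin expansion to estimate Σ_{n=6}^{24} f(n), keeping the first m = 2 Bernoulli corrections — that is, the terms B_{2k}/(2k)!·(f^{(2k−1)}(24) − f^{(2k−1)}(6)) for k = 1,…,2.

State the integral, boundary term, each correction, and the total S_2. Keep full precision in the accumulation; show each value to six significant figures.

S_2 ≈ 143.642

∫_6^24 x·e^(−x/24) dx evaluates to 136.939.
Endpoint term: (f(6) + f(24))/2 = (4.67280 + 8.82911)/2 = 6.75096.
Running total after boundary: 143.690.
k=1: B_{2}/(2)! × [f^{(1)}(24) − f^{(1)}(6)] = 1/12 × (0.00000 − 0.584101) = -0.0486750.
Running total after k=1: 143.642.
k=2: B_{4}/(4)! × [f^{(3)}(24) − f^{(3)}(6)] = −1/720 × (0.00127736 − 0.00371823) = 3.39010e-06.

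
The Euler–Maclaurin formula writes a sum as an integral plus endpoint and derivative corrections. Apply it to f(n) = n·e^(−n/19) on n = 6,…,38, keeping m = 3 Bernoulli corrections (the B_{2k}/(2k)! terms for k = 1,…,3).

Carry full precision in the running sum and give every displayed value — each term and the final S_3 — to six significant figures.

S_3 ≈ 204.514

The integral term ∫_6^38 x·e^(−x/19) dx = 199.808.
Endpoint term: (f(6) + f(38))/2 = (4.37528 + 5.14274)/2 = 4.75901.
Integral + boundary = 204.567.
Correction k=1: B_{2}/2! · (f^{(1)}(38) − f^{(1)}(6)) = 1/12 · (-0.135335 − 0.498935) = -0.0528559.
After k=1: 204.514.
Correction k=2: B_{4}/4! · (f^{(3)}(38) − f^{(3)}(6)) = −1/720 · (0.000374890 − 0.00542205) = 7.00995e-06.
After k=2: 204.514.
Correction k=3: B_{6}/6! · (f^{(5)}(38) − f^{(5)}(6)) = 1/30240 · (3.11543e-06 − 2.62106e-05) = -7.63728e-10.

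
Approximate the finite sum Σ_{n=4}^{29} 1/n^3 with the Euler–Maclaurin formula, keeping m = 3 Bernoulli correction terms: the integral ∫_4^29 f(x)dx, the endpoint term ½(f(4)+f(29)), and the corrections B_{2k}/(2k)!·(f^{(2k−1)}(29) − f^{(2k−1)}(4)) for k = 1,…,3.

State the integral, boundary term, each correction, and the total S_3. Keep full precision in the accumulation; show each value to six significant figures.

S_3 ≈ 0.0394456

Integral: ∫_4^29 1/x^3 dx = 0.0306555.
½[f(4) + f(29)] = ½[0.0156250 + 4.10021e-05] = 0.00783300.
Integral + boundary = 0.0384885.
k=1: B_{2}/(2)! × [f^{(1)}(29) − f^{(1)}(4)] = 1/12 × (-4.24160e-06 − (-0.0117188)) = 0.000976209.
Partial sum through k=1: 0.0394647.
k=2: B_{4}/(4)! × [f^{(3)}(29) − f^{(3)}(4)] = −1/720 × (-1.00870e-07 − (-0.0146484)) = -2.03449e-05.
Partial sum through k=2: 0.0394443.
k=3: B_{6}/(6)! × [f^{(5)}(29) − f^{(5)}(4)] = 1/30240 × (-5.03752e-09 − (-0.0384521)) = 1.27157e-06.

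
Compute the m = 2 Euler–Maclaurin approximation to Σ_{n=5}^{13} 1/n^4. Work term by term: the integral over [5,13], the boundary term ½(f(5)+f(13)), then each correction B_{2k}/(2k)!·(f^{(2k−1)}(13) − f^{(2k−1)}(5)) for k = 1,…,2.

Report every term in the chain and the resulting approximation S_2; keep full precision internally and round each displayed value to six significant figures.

S_2 ≈ 0.00343609

Integral: ∫_5^13 1/x^4 dx = 0.00251494.
Endpoint term: (f(5) + f(13))/2 = (0.00160000 + 3.50128e-05)/2 = 0.000817506.
Integral + boundary = 0.00333245.
k=1: B_{2}/(2)! × [f^{(1)}(13) − f^{(1)}(5)] = 1/12 × (-1.07732e-05 − (-0.00128000)) = 0.000105769.
Running total after k=1: 0.00343822.
k=2: B_{4}/(4)! × [f^{(3)}(13) − f^{(3)}(5)] = −1/720 × (-1.91240e-06 − (-0.00153600)) = -2.13068e-06.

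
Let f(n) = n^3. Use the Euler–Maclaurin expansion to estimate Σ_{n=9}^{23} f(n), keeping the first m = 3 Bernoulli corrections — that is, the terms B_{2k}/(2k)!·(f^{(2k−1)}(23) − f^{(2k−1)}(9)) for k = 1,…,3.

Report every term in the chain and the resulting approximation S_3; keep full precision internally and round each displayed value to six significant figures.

The integral term ∫_9^23 x^3 dx = 68320.0.
½[f(9) + f(23)] = ½[729.000 + 12167.0] = 6448.00.
Integral + boundary = 74768.0.
Order-1 term: 1/12 · (1587.00 − 243.000) = 112.000.
After k=1: 74880.0.
Order-2 term: −1/720 · (6.00000 − 6.00000) = 0.00000.
After k=2: 74880.0.
Order-3 term: 1/30240 · (0.00000 − 0.00000) = 0.00000.

S_3 ≈ 74880.0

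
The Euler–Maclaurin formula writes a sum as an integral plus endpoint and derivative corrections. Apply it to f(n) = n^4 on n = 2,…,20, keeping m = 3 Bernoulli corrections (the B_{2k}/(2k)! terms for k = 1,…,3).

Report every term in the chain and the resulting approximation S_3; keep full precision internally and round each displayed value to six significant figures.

S_3 ≈ 722665

Integral: ∫_2^20 x^4 dx = 639994.
½[f(2) + f(20)] = ½[16.0000 + 160000] = 80008.0.
So far: 720002.
k=1: B_{2}/(2)! × [f^{(1)}(20) − f^{(1)}(2)] = 1/12 × (32000.0 − 32.0000) = 2664.00.
After k=1: 722666.
k=2: B_{4}/(4)! × [f^{(3)}(20) − f^{(3)}(2)] = −1/720 × (480.000 − 48.0000) = -0.600000.
After k=2: 722665.
k=3: B_{6}/(6)! × [f^{(5)}(20) − f^{(5)}(2)] = 1/30240 × (0.00000 − 0.00000) = 0.00000.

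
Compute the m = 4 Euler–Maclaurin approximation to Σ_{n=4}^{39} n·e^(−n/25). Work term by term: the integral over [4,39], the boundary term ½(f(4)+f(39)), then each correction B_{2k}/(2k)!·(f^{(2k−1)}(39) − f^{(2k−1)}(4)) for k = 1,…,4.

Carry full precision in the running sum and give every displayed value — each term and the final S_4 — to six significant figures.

S_4 ≈ 287.319

Integral: ∫_4^39 x·e^(−x/25) dx = 281.587.
Boundary: ½(f(4) + f(39)) = ½(3.40858 + 8.19531) = 5.80194.
Running total after boundary: 287.388.
Correction k=1: B_{2}/2! · (f^{(1)}(39) − f^{(1)}(4)) = 1/12 · (-0.117676 − 0.715801) = -0.0694564.
After k=1: 287.319.
Correction k=2: B_{4}/4! · (f^{(3)}(39) − f^{(3)}(4)) = −1/720 · (0.000484154 − 0.00387214) = 4.70554e-06.
After k=2: 287.319.
Correction k=3: B_{6}/6! · (f^{(5)}(39) − f^{(5)}(4)) = 1/30240 · (1.85054e-06 − 1.05584e-05) = -2.87958e-10.
After k=3: 287.319.
Correction k=4: B_{8}/8! · (f^{(7)}(39) − f^{(7)}(4)) = −1/1209600 · (4.68230e-09 − 2.38742e-08) = 1.58663e-14.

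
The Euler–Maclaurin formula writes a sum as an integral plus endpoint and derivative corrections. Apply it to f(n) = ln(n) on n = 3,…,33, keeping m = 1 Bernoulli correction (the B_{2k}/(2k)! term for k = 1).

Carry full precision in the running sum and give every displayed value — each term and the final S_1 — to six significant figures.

S_1 ≈ 84.3612

Integral: ∫_3^33 ln(x) dx = 82.0889.
Endpoint term: (f(3) + f(33))/2 = (1.09861 + 3.49651)/2 = 2.29756.
So far: 84.3865.
k=1: B_{2}/(2)! × [f^{(1)}(33) − f^{(1)}(3)] = 1/12 × (0.0303030 − 0.333333) = -0.0252525.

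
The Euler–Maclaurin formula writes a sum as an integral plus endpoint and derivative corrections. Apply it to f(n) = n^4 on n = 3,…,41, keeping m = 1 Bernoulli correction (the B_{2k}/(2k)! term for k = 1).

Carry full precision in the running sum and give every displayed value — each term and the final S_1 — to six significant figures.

∫_3^41 x^4 dx evaluates to 2.31712e+07.
Boundary: ½(f(3) + f(41)) = ½(81.0000 + 2.82576e+06) = 1.41292e+06.
Running total after boundary: 2.45841e+07.
k=1: B_{2}/(2)! × [f^{(1)}(41) − f^{(1)}(3)] = 1/12 × (275684 − 108.000) = 22964.7.

S_1 ≈ 2.46071e+07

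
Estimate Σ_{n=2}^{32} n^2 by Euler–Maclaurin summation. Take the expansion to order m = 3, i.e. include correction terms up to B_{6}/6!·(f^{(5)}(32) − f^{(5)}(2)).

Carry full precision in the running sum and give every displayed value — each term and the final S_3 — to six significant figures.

S_3 ≈ 11439.0

The integral term ∫_2^32 x^2 dx = 10920.0.
Boundary: ½(f(2) + f(32)) = ½(4.00000 + 1024.00) = 514.000.
So far: 11434.0.
Correction k=1: B_{2}/2! · (f^{(1)}(32) − f^{(1)}(2)) = 1/12 · (64.0000 − 4.00000) = 5.00000.
Running total after k=1: 11439.0.
Correction k=2: B_{4}/4! · (f^{(3)}(32) − f^{(3)}(2)) = −1/720 · (0.00000 − 0.00000) = 0.00000.
Running total after k=2: 11439.0.
Correction k=3: B_{6}/6! · (f^{(5)}(32) − f^{(5)}(2)) = 1/30240 · (0.00000 − 0.00000) = 0.00000.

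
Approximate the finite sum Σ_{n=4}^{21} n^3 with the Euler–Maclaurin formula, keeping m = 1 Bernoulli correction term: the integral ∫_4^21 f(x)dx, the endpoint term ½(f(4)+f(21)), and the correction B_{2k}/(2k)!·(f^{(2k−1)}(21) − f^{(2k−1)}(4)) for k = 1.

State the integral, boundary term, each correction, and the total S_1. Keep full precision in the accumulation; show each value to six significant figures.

S_1 ≈ 53325.0

The integral term ∫_4^21 x^3 dx = 48556.2.
Boundary: ½(f(4) + f(21)) = ½(64.0000 + 9261.00) = 4662.50.
So far: 53218.8.
Order-1 term: 1/12 · (1323.00 − 48.0000) = 106.250.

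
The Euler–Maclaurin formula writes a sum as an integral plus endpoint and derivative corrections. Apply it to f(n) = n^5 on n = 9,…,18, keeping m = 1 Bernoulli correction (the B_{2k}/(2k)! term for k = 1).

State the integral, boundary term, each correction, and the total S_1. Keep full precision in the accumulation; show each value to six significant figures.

S_1 ≈ 6.59545e+06

The integral term ∫_9^18 x^5 dx = 5.58013e+06.
Endpoint term: (f(9) + f(18))/2 = (59049.0 + 1.88957e+06)/2 = 974308.
Running total after boundary: 6.55444e+06.
k=1: B_{2}/(2)! × [f^{(1)}(18) − f^{(1)}(9)] = 1/12 × (524880 − 32805.0) = 41006.2.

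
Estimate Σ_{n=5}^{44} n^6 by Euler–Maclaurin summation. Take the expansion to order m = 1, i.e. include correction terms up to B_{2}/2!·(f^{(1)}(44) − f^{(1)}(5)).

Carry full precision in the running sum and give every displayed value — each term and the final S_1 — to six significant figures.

Integral: ∫_5^44 x^6 dx = 4.56111e+10.
½[f(5) + f(44)] = ½[15625.0 + 7.25631e+09] = 3.62816e+09.
So far: 4.92393e+10.
Correction k=1: B_{2}/2! · (f^{(1)}(44) − f^{(1)}(5)) = 1/12 · (9.89497e+08 − 18750.0) = 8.24565e+07.

S_1 ≈ 4.93217e+10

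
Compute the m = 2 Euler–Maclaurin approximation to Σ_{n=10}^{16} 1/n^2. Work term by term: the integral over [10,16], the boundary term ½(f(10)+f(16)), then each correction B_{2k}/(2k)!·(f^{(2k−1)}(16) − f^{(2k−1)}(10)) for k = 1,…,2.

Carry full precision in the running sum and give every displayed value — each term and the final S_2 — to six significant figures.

S_2 ≈ 0.0445788

The integral term ∫_10^16 1/x^2 dx = 0.0375000.
Endpoint term: (f(10) + f(16))/2 = (0.0100000 + 0.00390625)/2 = 0.00695313.
So far: 0.0444531.
Order-1 term: 1/12 · (-0.000488281 − (-0.00200000)) = 0.000125977.
After k=1: 0.0445791.
Order-2 term: −1/720 · (-2.28882e-05 − (-0.000240000)) = -3.01544e-07.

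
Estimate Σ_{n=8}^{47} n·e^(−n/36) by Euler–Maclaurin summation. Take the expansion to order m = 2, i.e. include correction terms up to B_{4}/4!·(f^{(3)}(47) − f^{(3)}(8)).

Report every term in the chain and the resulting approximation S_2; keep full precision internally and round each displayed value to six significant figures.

∫_8^47 x·e^(−x/36) dx evaluates to 458.555.
Endpoint term: (f(8) + f(47))/2 = (6.40590 + 12.7380)/2 = 9.57196.
So far: 468.126.
Correction k=1: B_{2}/2! · (f^{(1)}(47) − f^{(1)}(8)) = 1/12 · (-0.0828123 − 0.622796) = -0.0588007.
After k=1: 468.068.
Correction k=2: B_{4}/4! · (f^{(3)}(47) − f^{(3)}(8)) = −1/720 · (0.000354345 − 0.00171626) = 1.89155e-06.

S_2 ≈ 468.068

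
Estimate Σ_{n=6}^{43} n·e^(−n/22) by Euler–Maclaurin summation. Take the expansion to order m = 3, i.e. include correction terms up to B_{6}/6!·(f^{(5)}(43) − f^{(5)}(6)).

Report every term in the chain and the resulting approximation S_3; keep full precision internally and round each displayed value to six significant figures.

The integral term ∫_6^43 x·e^(−x/22) dx = 266.432.
Endpoint term: (f(6) + f(43))/2 = (4.56780 + 6.09004)/2 = 5.32892.
So far: 271.761.
Correction k=1: B_{2}/2! · (f^{(1)}(43) − f^{(1)}(6)) = 1/12 · (-0.135191 − 0.553673) = -0.0574053.
Running total after k=1: 271.703.
Correction k=2: B_{4}/4! · (f^{(3)}(43) − f^{(3)}(6)) = −1/720 · (0.000305923 − 0.00428982) = 5.53319e-06.
Running total after k=2: 271.703.
Correction k=3: B_{6}/6! · (f^{(5)}(43) − f^{(5)}(6)) = 1/30240 · (1.84125e-06 − 1.53630e-05) = -4.47148e-10.

S_3 ≈ 271.703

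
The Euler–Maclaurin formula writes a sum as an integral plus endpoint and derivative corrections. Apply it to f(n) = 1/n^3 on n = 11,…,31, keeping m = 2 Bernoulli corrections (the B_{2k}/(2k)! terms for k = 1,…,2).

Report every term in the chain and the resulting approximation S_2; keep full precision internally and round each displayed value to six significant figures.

S_2 ≈ 0.00402114

The integral term ∫_11^31 1/x^3 dx = 0.00361194.
½[f(11) + f(31)] = ½[0.000751315 + 3.35672e-05] = 0.000392441.
Integral + boundary = 0.00400438.
k=1: B_{2}/(2)! × [f^{(1)}(31) − f^{(1)}(11)] = 1/12 × (-3.24844e-06 − (-0.000204904)) = 1.68046e-05.
After k=1: 0.00402119.
k=2: B_{4}/(4)! × [f^{(3)}(31) − f^{(3)}(11)] = −1/720 × (-6.76054e-08 − (-3.38684e-05)) = -4.69456e-08.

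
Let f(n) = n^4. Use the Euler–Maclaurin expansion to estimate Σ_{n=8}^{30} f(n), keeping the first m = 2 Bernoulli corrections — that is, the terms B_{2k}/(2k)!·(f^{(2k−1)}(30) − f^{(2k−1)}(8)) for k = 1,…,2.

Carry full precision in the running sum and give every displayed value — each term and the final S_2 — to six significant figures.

S_2 ≈ 5.26932e+06

Integral: ∫_8^30 x^4 dx = 4.85345e+06.
Boundary: ½(f(8) + f(30)) = ½(4096.00 + 810000) = 407048.
Running total after boundary: 5.26049e+06.
k=1: B_{2}/(2)! × [f^{(1)}(30) − f^{(1)}(8)] = 1/12 × (108000 − 2048.00) = 8829.33.
After k=1: 5.26932e+06.
k=2: B_{4}/(4)! × [f^{(3)}(30) − f^{(3)}(8)] = −1/720 × (720.000 − 192.000) = -0.733333.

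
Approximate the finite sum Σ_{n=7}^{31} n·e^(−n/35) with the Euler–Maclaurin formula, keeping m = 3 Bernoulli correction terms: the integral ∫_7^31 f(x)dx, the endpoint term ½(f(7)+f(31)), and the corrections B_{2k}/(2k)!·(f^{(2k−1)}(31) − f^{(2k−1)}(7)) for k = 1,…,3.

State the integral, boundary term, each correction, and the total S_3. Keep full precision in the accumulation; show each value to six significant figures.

S_3 ≈ 260.053

The integral term ∫_7^31 x·e^(−x/35) dx = 250.845.
Boundary: ½(f(7) + f(31)) = ½(5.73112 + 12.7850) = 9.25806.
Running total after boundary: 260.103.
Order-1 term: 1/12 · (0.0471337 − 0.654985) = -0.0506542.
After k=1: 260.053.
Order-2 term: −1/720 · (0.000711814 − 0.00187138) = 1.61051e-06.
After k=2: 260.053.
Order-3 term: 1/30240 · (1.13074e-06 − 2.61885e-06) = -4.92100e-11.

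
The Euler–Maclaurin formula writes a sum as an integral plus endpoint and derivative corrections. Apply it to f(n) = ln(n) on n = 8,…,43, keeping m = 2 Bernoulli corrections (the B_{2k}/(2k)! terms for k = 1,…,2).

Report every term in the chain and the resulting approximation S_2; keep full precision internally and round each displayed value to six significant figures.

S_2 ≈ 113.008

∫_8^43 ln(x) dx evaluates to 110.096.
Endpoint term: (f(8) + f(43))/2 = (2.07944 + 3.76120)/2 = 2.92032.
Running total after boundary: 113.016.
Correction k=1: B_{2}/2! · (f^{(1)}(43) − f^{(1)}(8)) = 1/12 · (0.0232558 − 0.125000) = -0.00847868.
Running total after k=1: 113.008.
Correction k=2: B_{4}/4! · (f^{(3)}(43) − f^{(3)}(8)) = −1/720 · (2.51550e-05 − 0.00390625) = 5.39041e-06.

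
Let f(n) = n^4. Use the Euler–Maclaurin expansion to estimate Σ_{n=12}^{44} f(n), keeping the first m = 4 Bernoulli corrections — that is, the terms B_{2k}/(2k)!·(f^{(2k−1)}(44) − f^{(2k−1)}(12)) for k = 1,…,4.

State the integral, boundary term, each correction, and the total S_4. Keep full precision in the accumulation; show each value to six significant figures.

S_4 ≈ 3.48457e+07

Integral: ∫_12^44 x^4 dx = 3.29335e+07.
Boundary: ½(f(12) + f(44)) = ½(20736.0 + 3.74810e+06) = 1.88442e+06.
Integral + boundary = 3.48179e+07.
Correction k=1: B_{2}/2! · (f^{(1)}(44) − f^{(1)}(12)) = 1/12 · (340736 − 6912.00) = 27818.7.
Partial sum through k=1: 3.48457e+07.
Correction k=2: B_{4}/4! · (f^{(3)}(44) − f^{(3)}(12)) = −1/720 · (1056.00 − 288.000) = -1.06667.
Partial sum through k=2: 3.48457e+07.
Correction k=3: B_{6}/6! · (f^{(5)}(44) − f^{(5)}(12)) = 1/30240 · (0.00000 − 0.00000) = 0.00000.
Partial sum through k=3: 3.48457e+07.
Correction k=4: B_{8}/8! · (f^{(7)}(44) − f^{(7)}(12)) = −1/1209600 · (0.00000 − 0.00000) = 0.00000.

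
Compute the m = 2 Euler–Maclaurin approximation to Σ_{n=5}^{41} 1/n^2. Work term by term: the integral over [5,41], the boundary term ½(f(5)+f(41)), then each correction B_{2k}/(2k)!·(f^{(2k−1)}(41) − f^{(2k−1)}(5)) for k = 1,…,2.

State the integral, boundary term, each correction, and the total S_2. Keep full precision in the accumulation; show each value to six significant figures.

∫_5^41 1/x^2 dx evaluates to 0.175610.
Endpoint term: (f(5) + f(41))/2 = (0.0400000 + 0.000594884)/2 = 0.0202974.
So far: 0.195907.
Order-1 term: 1/12 · (-2.90187e-05 − (-0.0160000)) = 0.00133092.
Running total after k=1: 0.197238.
Order-2 term: −1/720 · (-2.07153e-07 − (-0.00768000)) = -1.06664e-05.

S_2 ≈ 0.197227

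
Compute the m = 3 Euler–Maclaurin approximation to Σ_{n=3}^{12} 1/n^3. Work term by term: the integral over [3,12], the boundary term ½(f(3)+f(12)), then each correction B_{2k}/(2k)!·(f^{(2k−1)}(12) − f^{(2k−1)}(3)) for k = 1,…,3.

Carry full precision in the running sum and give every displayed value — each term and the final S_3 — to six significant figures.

Integral: ∫_3^12 1/x^3 dx = 0.0520833.
Endpoint term: (f(3) + f(12))/2 = (0.0370370 + 0.000578704)/2 = 0.0188079.
So far: 0.0708912.
Correction k=1: B_{2}/2! · (f^{(1)}(12) − f^{(1)}(3)) = 1/12 · (-0.000144676 − (-0.0370370)) = 0.00307436.
Running total after k=1: 0.0739656.
Correction k=2: B_{4}/4! · (f^{(3)}(12) − f^{(3)}(3)) = −1/720 · (-2.00939e-05 − (-0.0823045)) = -0.000114284.
Running total after k=2: 0.0738513.
Correction k=3: B_{6}/6! · (f^{(5)}(12) − f^{(5)}(3)) = 1/30240 · (-5.86071e-06 − (-0.384088)) = 1.27011e-05.

S_3 ≈ 0.0738640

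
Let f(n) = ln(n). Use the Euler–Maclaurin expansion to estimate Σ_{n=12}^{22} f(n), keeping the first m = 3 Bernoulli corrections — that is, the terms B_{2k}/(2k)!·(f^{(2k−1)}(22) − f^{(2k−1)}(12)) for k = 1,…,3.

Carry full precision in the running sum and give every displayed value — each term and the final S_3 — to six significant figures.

Integral: ∫_12^22 ln(x) dx = 28.1841.
Boundary: ½(f(12) + f(22)) = ½(2.48491 + 3.09104) = 2.78797.
Integral + boundary = 30.9720.
k=1: B_{2}/(2)! × [f^{(1)}(22) − f^{(1)}(12)] = 1/12 × (0.0454545 − 0.0833333) = -0.00315657.
After k=1: 30.9689.
k=2: B_{4}/(4)! × [f^{(3)}(22) − f^{(3)}(12)] = −1/720 × (0.000187829 − 0.00115741) = 1.34664e-06.
After k=2: 30.9689.
k=3: B_{6}/(6)! × [f^{(5)}(22) − f^{(5)}(12)] = 1/30240 × (4.65691e-06 − 9.64506e-05) = -3.03551e-09.

S_3 ≈ 30.9689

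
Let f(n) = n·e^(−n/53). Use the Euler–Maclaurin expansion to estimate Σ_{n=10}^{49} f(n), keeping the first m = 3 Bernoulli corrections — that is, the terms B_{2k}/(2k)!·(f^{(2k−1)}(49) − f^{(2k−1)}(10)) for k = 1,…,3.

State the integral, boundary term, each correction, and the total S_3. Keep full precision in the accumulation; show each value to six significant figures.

The integral term ∫_10^49 x·e^(−x/53) dx = 620.206.
½[f(10) + f(49)] = ½[8.28052 + 19.4392] = 13.8599.
Integral + boundary = 634.065.
k=1: B_{2}/(2)! × [f^{(1)}(49) − f^{(1)}(10)] = 1/12 × (0.0299410 − 0.671816) = -0.0534896.
Partial sum through k=1: 634.012.
k=2: B_{4}/(4)! × [f^{(3)}(49) − f^{(3)}(10)] = −1/720 × (0.000293121 − 0.000828736) = 7.43909e-07.
Partial sum through k=2: 634.012.
k=3: B_{6}/(6)! × [f^{(5)}(49) − f^{(5)}(10)] = 1/30240 × (2.04907e-07 − 5.04915e-07) = -9.92091e-12.

S_3 ≈ 634.012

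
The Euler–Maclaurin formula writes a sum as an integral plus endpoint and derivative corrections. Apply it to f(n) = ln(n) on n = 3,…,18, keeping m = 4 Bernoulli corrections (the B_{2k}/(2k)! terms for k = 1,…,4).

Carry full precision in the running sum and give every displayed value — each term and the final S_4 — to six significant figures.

∫_3^18 ln(x) dx evaluates to 33.7309.
Endpoint term: (f(3) + f(18))/2 = (1.09861 + 2.89037)/2 = 1.99449.
Integral + boundary = 35.7253.
Order-1 term: 1/12 · (0.0555556 − 0.333333) = -0.0231481.
Running total after k=1: 35.7022.
Order-2 term: −1/720 · (0.000342936 − 0.0740741) = 0.000102404.
Running total after k=2: 35.7023.
Order-3 term: 1/30240 · (1.27013e-05 − 0.0987654) = -3.26563e-06.
Running total after k=3: 35.7023.
Order-4 term: −1/1209600 · (1.17605e-06 − 0.329218) = 2.72170e-07.

S_4 ≈ 35.7023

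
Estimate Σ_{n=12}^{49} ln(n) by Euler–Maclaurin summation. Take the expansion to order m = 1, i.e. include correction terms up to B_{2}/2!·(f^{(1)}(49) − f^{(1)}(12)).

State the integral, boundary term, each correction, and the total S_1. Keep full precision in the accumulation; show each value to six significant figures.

S_1 ≈ 127.063

Integral: ∫_12^49 ln(x) dx = 123.880.
Boundary: ½(f(12) + f(49)) = ½(2.48491 + 3.89182) = 3.18836.
Integral + boundary = 127.069.
k=1: B_{2}/(2)! × [f^{(1)}(49) − f^{(1)}(12)] = 1/12 × (0.0204082 − 0.0833333) = -0.00524376.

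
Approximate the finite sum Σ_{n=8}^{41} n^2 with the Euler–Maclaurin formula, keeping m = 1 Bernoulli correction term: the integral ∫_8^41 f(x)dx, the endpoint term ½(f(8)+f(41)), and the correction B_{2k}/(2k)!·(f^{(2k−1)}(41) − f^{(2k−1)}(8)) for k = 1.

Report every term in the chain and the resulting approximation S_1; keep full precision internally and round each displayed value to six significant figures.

S_1 ≈ 23681.0

Integral: ∫_8^41 x^2 dx = 22803.0.
Boundary: ½(f(8) + f(41)) = ½(64.0000 + 1681.00) = 872.500.
Integral + boundary = 23675.5.
k=1: B_{2}/(2)! × [f^{(1)}(41) − f^{(1)}(8)] = 1/12 × (82.0000 − 16.0000) = 5.50000.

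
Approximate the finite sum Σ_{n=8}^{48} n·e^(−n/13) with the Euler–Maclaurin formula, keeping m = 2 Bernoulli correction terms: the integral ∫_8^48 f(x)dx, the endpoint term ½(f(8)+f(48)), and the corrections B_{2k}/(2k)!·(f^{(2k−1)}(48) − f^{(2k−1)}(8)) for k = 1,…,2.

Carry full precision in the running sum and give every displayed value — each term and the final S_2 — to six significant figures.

Integral: ∫_8^48 x·e^(−x/13) dx = 127.781.
Endpoint term: (f(8) + f(48))/2 = (4.32346 + 1.19589)/2 = 2.75968.
Running total after boundary: 130.541.
Correction k=1: B_{2}/2! · (f^{(1)}(48) − f^{(1)}(8)) = 1/12 · (-0.0670773 − 0.207859) = -0.0229113.
Running total after k=1: 130.518.
Correction k=2: B_{4}/4! · (f^{(3)}(48) − f^{(3)}(8)) = −1/720 · (-0.000102062 − 0.00762559) = 1.07329e-05.

S_2 ≈ 130.518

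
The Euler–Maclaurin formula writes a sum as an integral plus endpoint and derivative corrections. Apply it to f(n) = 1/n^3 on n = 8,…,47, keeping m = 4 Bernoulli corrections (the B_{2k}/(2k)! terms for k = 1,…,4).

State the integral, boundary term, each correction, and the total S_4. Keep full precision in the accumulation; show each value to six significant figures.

∫_8^47 1/x^3 dx evaluates to 0.00758615.
Endpoint term: (f(8) + f(47))/2 = (0.00195312 + 9.63178e-06)/2 = 0.000981378.
So far: 0.00856753.
Correction k=1: B_{2}/2! · (f^{(1)}(47) − f^{(1)}(8)) = 1/12 · (-6.14794e-07 − (-0.000732422)) = 6.09839e-05.
After k=1: 0.00862852.
Correction k=2: B_{4}/4! · (f^{(3)}(47) − f^{(3)}(8)) = −1/720 · (-5.56627e-09 − (-0.000228882)) = -3.17884e-07.
After k=2: 0.00862820.
Correction k=3: B_{6}/6! · (f^{(5)}(47) − f^{(5)}(8)) = 1/30240 · (-1.05832e-10 − (-0.000150204)) = 4.96705e-09.
After k=3: 0.00862820.
Correction k=4: B_{8}/8! · (f^{(7)}(47) − f^{(7)}(8)) = −1/1209600 · (-3.44949e-12 − (-0.000168979)) = -1.39698e-10.

S_4 ≈ 0.00862820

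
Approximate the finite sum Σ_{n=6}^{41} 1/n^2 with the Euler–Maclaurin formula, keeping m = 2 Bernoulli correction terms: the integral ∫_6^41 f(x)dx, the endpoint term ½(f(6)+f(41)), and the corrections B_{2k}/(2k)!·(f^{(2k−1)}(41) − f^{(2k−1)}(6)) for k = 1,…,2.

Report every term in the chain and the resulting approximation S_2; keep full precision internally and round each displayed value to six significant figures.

S_2 ≈ 0.157228

Integral: ∫_6^41 1/x^2 dx = 0.142276.
Endpoint term: (f(6) + f(41))/2 = (0.0277778 + 0.000594884)/2 = 0.0141863.
Integral + boundary = 0.156463.
k=1: B_{2}/(2)! × [f^{(1)}(41) − f^{(1)}(6)] = 1/12 × (-2.90187e-05 − (-0.00925926)) = 0.000769187.
Running total after k=1: 0.157232.
k=2: B_{4}/(4)! × [f^{(3)}(41) − f^{(3)}(6)] = −1/720 × (-2.07153e-07 − (-0.00308642)) = -4.28641e-06.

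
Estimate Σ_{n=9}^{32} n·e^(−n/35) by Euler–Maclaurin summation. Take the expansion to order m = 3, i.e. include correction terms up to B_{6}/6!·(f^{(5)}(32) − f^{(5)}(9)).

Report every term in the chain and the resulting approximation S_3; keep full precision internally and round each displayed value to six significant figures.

S_3 ≈ 260.782

Integral: ∫_9^32 x·e^(−x/35) dx = 250.934.
Boundary: ½(f(9) + f(32)) = ½(6.95932 + 12.8257) = 9.89250.
So far: 260.827.
k=1: B_{2}/(2)! × [f^{(1)}(32) − f^{(1)}(9)] = 1/12 × (0.0343545 − 0.574420) = -0.0450055.
Running total after k=1: 260.782.
k=2: B_{4}/(4)! × [f^{(3)}(32) − f^{(3)}(9)] = −1/720 × (0.000682416 − 0.00173138) = 1.45689e-06.
Running total after k=2: 260.782.
k=3: B_{6}/(6)! × [f^{(5)}(32) − f^{(5)}(9)] = 1/30240 × (1.09126e-06 − 2.44395e-06) = -4.47319e-11.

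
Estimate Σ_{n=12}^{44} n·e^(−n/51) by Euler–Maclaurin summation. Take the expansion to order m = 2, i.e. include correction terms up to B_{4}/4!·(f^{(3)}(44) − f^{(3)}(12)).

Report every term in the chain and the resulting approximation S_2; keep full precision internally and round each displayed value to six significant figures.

∫_12^44 x·e^(−x/51) dx evaluates to 494.757.
Boundary: ½(f(12) + f(44)) = ½(9.48406 + 18.5681) = 14.0261.
Integral + boundary = 508.783.
Correction k=1: B_{2}/2! · (f^{(1)}(44) − f^{(1)}(12)) = 1/12 · (0.0579219 − 0.604376) = -0.0455379.
Running total after k=1: 508.738.
Correction k=2: B_{4}/4! · (f^{(3)}(44) − f^{(3)}(12)) = −1/720 · (0.000346761 − 0.000840082) = 6.85168e-07.

S_2 ≈ 508.738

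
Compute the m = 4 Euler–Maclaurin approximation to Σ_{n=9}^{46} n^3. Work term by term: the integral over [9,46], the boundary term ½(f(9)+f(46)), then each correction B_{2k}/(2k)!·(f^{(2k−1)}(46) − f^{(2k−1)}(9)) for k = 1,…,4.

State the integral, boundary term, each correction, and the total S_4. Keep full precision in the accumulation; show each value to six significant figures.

∫_9^46 x^3 dx evaluates to 1.11772e+06.
Boundary: ½(f(9) + f(46)) = ½(729.000 + 97336.0) = 49032.5.
So far: 1.16676e+06.
k=1: B_{2}/(2)! × [f^{(1)}(46) − f^{(1)}(9)] = 1/12 × (6348.00 − 243.000) = 508.750.
Partial sum through k=1: 1.16726e+06.
k=2: B_{4}/(4)! × [f^{(3)}(46) − f^{(3)}(9)] = −1/720 × (6.00000 − 6.00000) = 0.00000.
Partial sum through k=2: 1.16726e+06.
k=3: B_{6}/(6)! × [f^{(5)}(46) − f^{(5)}(9)] = 1/30240 × (0.00000 − 0.00000) = 0.00000.
Partial sum through k=3: 1.16726e+06.
k=4: B_{8}/(8)! × [f^{(7)}(46) − f^{(7)}(9)] = −1/1209600 × (0.00000 − 0.00000) = 0.00000.

S_4 ≈ 1.16726e+06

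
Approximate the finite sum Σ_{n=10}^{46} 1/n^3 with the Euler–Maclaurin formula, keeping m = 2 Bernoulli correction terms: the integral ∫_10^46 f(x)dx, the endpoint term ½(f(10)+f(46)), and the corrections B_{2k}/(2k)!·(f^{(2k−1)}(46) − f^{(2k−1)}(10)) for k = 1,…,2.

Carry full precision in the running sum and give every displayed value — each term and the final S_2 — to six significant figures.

The integral term ∫_10^46 1/x^3 dx = 0.00476371.
Endpoint term: (f(10) + f(46))/2 = (0.00100000 + 1.02737e-05)/2 = 0.000505137.
Running total after boundary: 0.00526884.
k=1: B_{2}/(2)! × [f^{(1)}(46) − f^{(1)}(10)] = 1/12 × (-6.70023e-07 − (-0.000300000)) = 2.49442e-05.
After k=1: 0.00529379.
k=2: B_{4}/(4)! × [f^{(3)}(46) − f^{(3)}(10)] = −1/720 × (-6.33292e-09 − (-6.00000e-05)) = -8.33245e-08.

S_2 ≈ 0.00529370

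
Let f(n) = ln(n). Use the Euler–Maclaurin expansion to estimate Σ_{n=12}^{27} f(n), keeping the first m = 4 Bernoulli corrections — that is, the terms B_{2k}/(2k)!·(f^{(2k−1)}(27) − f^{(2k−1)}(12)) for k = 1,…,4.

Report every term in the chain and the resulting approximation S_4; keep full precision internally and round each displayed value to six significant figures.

Integral: ∫_12^27 ln(x) dx = 44.1687.
Boundary: ½(f(12) + f(27)) = ½(2.48491 + 3.29584) = 2.89037.
Integral + boundary = 47.0591.
k=1: B_{2}/(2)! × [f^{(1)}(27) − f^{(1)}(12)] = 1/12 × (0.0370370 − 0.0833333) = -0.00385802.
After k=1: 47.0552.
k=2: B_{4}/(4)! × [f^{(3)}(27) − f^{(3)}(12)] = −1/720 × (0.000101611 − 0.00115741) = 1.46638e-06.
After k=2: 47.0552.
k=3: B_{6}/(6)! × [f^{(5)}(27) − f^{(5)}(12)] = 1/30240 × (1.67260e-06 − 9.64506e-05) = -3.13419e-09.
After k=3: 47.0552.
k=4: B_{8}/(8)! × [f^{(7)}(27) − f^{(7)}(12)] = −1/1209600 × (6.88313e-08 − 2.00939e-05) = 1.65551e-11.

S_4 ≈ 47.0552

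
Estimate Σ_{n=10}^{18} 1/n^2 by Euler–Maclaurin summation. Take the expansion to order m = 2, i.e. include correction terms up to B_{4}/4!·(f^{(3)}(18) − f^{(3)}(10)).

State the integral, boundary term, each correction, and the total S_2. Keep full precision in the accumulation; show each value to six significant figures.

The integral term ∫_10^18 1/x^2 dx = 0.0444444.
½[f(10) + f(18)] = ½[0.0100000 + 0.00308642] = 0.00654321.
Integral + boundary = 0.0509877.
Correction k=1: B_{2}/2! · (f^{(1)}(18) − f^{(1)}(10)) = 1/12 · (-0.000342936 − (-0.00200000)) = 0.000138089.
Running total after k=1: 0.0511257.
Correction k=2: B_{4}/4! · (f^{(3)}(18) − f^{(3)}(10)) = −1/720 · (-1.27013e-05 − (-0.000240000)) = -3.15693e-07.

S_2 ≈ 0.0511254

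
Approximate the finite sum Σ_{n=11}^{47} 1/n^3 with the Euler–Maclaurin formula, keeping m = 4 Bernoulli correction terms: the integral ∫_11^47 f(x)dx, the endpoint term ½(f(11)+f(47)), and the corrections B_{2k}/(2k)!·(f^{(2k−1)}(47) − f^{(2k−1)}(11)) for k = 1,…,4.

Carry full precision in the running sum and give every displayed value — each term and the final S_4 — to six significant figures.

∫_11^47 1/x^3 dx evaluates to 0.00390588.
Endpoint term: (f(11) + f(47))/2 = (0.000751315 + 9.63178e-06)/2 = 0.000380473.
Running total after boundary: 0.00428636.
k=1: B_{2}/(2)! × [f^{(1)}(47) − f^{(1)}(11)] = 1/12 × (-6.14794e-07 − (-0.000204904)) = 1.70241e-05.
Partial sum through k=1: 0.00430338.
k=2: B_{4}/(4)! × [f^{(3)}(47) − f^{(3)}(11)] = −1/720 × (-5.56627e-09 − (-3.38684e-05)) = -4.70318e-08.
Partial sum through k=2: 0.00430334.
k=3: B_{6}/(6)! × [f^{(5)}(47) − f^{(5)}(11)] = 1/30240 × (-1.05832e-10 − (-1.17560e-05)) = 3.88753e-10.
Partial sum through k=3: 0.00430334.
k=4: B_{8}/(8)! × [f^{(7)}(47) − f^{(7)}(11)] = −1/1209600 × (-3.44949e-12 − (-6.99530e-06)) = -5.78315e-12.

S_4 ≈ 0.00430334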